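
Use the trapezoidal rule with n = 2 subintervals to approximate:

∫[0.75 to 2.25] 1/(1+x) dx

f(x) = 1/(1+x)
a = 0.75, b = 2.25, n = 2
h = (b - a)/n = 0.750000

Trapezoidal rule: (h/2)[f(x₀) + 2f(x₁) + 2f(x₂) + ... + f(xₙ)]

x_0 = 0.7500, f(x_0) = 0.571429, coefficient = 1
x_1 = 1.5000, f(x_1) = 0.400000, coefficient = 2
x_2 = 2.2500, f(x_2) = 0.307692, coefficient = 1

I ≈ (0.750000/2) × 1.679121 = 0.629670
Exact value: 0.619039
Error: 0.010631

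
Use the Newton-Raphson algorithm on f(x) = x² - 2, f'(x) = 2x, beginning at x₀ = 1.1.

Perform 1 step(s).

f(x) = x² - 2
f'(x) = 2x
x₀ = 1.1

Newton-Raphson formula: x_{n+1} = x_n - f(x_n)/f'(x_n)

Iteration 1:
  f(1.100000) = -0.790000
  f'(1.100000) = 2.200000
  x_1 = 1.100000 - (-0.790000)/2.200000 = 1.459091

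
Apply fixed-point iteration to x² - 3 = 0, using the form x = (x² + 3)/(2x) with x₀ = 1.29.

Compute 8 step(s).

Equation: x² - 3 = 0
Fixed-point form: x = (x² + 3)/(2x)
x₀ = 1.29

x_1 = g(1.290000) = 1.807791
x_2 = g(1.807791) = 1.733637
x_3 = g(1.733637) = 1.732052
x_4 = g(1.732052) = 1.732051
x_5 = g(1.732051) = 1.732051
x_6 = g(1.732051) = 1.732051
x_7 = g(1.732051) = 1.732051
x_8 = g(1.732051) = 1.732051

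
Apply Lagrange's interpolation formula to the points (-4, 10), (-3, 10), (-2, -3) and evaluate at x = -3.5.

Lagrange interpolation formula:
P(x) = Σ yᵢ × Lᵢ(x)
where Lᵢ(x) = Π_{j≠i} (x - xⱼ)/(xᵢ - xⱼ)

L_0(-3.5) = (-3.5 - (-3))/(-4 - (-3)) × (-3.5 - (-2))/(-4 - (-2)) = 0.375000
L_1(-3.5) = (-3.5 - (-4))/(-3 - (-4)) × (-3.5 - (-2))/(-3 - (-2)) = 0.750000
L_2(-3.5) = (-3.5 - (-4))/(-2 - (-4)) × (-3.5 - (-3))/(-2 - (-3)) = -0.125000

P(-3.5) = 10×L_0(-3.5) + 10×L_1(-3.5) + (-3)×L_2(-3.5)
P(-3.5) = 11.625000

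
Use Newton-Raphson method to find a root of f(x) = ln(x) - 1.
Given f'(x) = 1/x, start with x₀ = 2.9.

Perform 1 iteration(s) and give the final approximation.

f(x) = ln(x) - 1
f'(x) = 1/x
x₀ = 2.9

Newton-Raphson formula: x_{n+1} = x_n - f(x_n)/f'(x_n)

Iteration 1:
  f(2.900000) = 0.064711
  f'(2.900000) = 0.344828
  x_1 = 2.900000 - 0.064711/0.344828 = 2.712339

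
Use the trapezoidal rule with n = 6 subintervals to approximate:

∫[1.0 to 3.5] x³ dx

f(x) = x³
a = 1.0, b = 3.5, n = 6
h = (b - a)/n = 0.416667

Trapezoidal rule: (h/2)[f(x₀) + 2f(x₁) + 2f(x₂) + ... + f(xₙ)]

x_0 = 1.0000, f(x_0) = 1.000000, coefficient = 1
x_1 = 1.4167, f(x_1) = 2.843171, coefficient = 2
x_2 = 1.8333, f(x_2) = 6.162037, coefficient = 2
x_3 = 2.2500, f(x_3) = 11.390625, coefficient = 2
x_4 = 2.6667, f(x_4) = 18.962963, coefficient = 2
x_5 = 3.0833, f(x_5) = 29.313079, coefficient = 2
x_6 = 3.5000, f(x_6) = 42.875000, coefficient = 1

I ≈ (0.416667/2) × 181.218750 = 37.753906
Exact value: 37.265625
Error: 0.488281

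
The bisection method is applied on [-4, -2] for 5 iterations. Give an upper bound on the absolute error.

Bisection error bound: |error| ≤ (b-a)/2^n
|error| ≤ (-2 - (-4))/2^5 = 2/2^5
|error| ≤ 0.0625000000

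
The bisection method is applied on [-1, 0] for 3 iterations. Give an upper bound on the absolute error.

Bisection error bound: |error| ≤ (b-a)/2^n
|error| ≤ (0 - (-1))/2^3 = 1/2^3
|error| ≤ 0.1250000000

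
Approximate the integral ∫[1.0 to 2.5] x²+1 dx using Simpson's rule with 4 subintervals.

f(x) = x²+1
a = 1.0, b = 2.5, n = 4
h = (b - a)/n = 0.375000

Simpson's rule: (h/3)[f(x₀) + 4f(x₁) + 2f(x₂) + ... + f(xₙ)]

x_0 = 1.0000, f(x_0) = 2.000000, coefficient = 1
x_1 = 1.3750, f(x_1) = 2.890625, coefficient = 4
x_2 = 1.7500, f(x_2) = 4.062500, coefficient = 2
x_3 = 2.1250, f(x_3) = 5.515625, coefficient = 4
x_4 = 2.5000, f(x_4) = 7.250000, coefficient = 1

I ≈ (0.375000/3) × 51.000000 = 6.375000
Exact value: 6.375000
Error: 0.000000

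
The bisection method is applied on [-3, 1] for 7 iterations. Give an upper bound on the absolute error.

Bisection error bound: |error| ≤ (b-a)/2^n
|error| ≤ (1 - (-3))/2^7 = 4/2^7
|error| ≤ 0.0312500000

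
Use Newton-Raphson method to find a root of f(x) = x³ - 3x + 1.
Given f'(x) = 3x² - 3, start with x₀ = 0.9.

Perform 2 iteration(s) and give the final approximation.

f(x) = x³ - 3x + 1
f'(x) = 3x² - 3
x₀ = 0.9

Newton-Raphson formula: x_{n+1} = x_n - f(x_n)/f'(x_n)

Iteration 1:
  f(0.900000) = -0.971000
  f'(0.900000) = -0.570000
  x_1 = 0.900000 - (-0.971000)/(-0.570000) = -0.803509
Iteration 2:
  f(-0.803509) = 2.891760
  f'(-0.803509) = -1.063121
  x_2 = -0.803509 - 2.891760/(-1.063121) = 1.916558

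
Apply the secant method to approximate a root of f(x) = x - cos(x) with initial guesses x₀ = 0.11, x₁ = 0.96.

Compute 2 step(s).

f(x) = x - cos(x)
x₀ = 0.11, x₁ = 0.96

Secant formula: x_{n+1} = x_n - f(x_n)(x_n - x_{n-1})/(f(x_n) - f(x_{n-1}))

Iteration 1:
  f(0.110000) = -0.883956
  f(0.960000) = 0.386480
  x_2 = 0.960000 - 0.386480×(0.960000 - 0.110000)/(0.386480 - (-0.883956))
       = 0.701421
Iteration 2:
  f(0.960000) = 0.386480
  f(0.701421) = -0.062505
  x_3 = 0.701421 - (-0.062505)×(0.701421 - 0.960000)/(-0.062505 - 0.386480)
       = 0.737419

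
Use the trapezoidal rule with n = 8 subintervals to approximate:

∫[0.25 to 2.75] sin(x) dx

f(x) = sin(x)
a = 0.25, b = 2.75, n = 8
h = (b - a)/n = 0.312500

Trapezoidal rule: (h/2)[f(x₀) + 2f(x₁) + 2f(x₂) + ... + f(xₙ)]

x_0 = 0.2500, f(x_0) = 0.247404, coefficient = 1
x_1 = 0.5625, f(x_1) = 0.533303, coefficient = 2
x_2 = 0.8750, f(x_2) = 0.767544, coefficient = 2
x_3 = 1.1875, f(x_3) = 0.927437, coefficient = 2
x_4 = 1.5000, f(x_4) = 0.997495, coefficient = 2
x_5 = 1.8125, f(x_5) = 0.970932, coefficient = 2
x_6 = 2.1250, f(x_6) = 0.850320, coefficient = 2
x_7 = 2.4375, f(x_7) = 0.647343, coefficient = 2
x_8 = 2.7500, f(x_8) = 0.381661, coefficient = 1

I ≈ (0.312500/2) × 12.017809 = 1.877783
Exact value: 1.893215
Error: 0.015432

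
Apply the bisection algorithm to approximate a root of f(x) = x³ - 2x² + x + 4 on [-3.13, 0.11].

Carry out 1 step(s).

f(x) = x³ - 2x² + x + 4
Initial interval: [-3.13, 0.11]

Iteration 1:
  c_1 = (-3.130000 + 0.110000)/2 = -1.510000
  f(c_1) = f(-1.510000) = -5.513151
  f(a) × f(c) ≥ 0, new interval: [-1.510000, 0.110000]

After 1 iteration(s), the approximation is c_1 = -1.510000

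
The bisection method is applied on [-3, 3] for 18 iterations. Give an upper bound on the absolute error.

Bisection error bound: |error| ≤ (b-a)/2^n
|error| ≤ (3 - (-3))/2^18 = 6/2^18
|error| ≤ 0.0000228882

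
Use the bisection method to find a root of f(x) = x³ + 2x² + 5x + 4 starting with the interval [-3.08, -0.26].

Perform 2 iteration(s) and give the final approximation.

f(x) = x³ + 2x² + 5x + 4
Initial interval: [-3.08, -0.26]

Iteration 1:
  c_1 = (-3.080000 + (-0.260000))/2 = -1.670000
  f(c_1) = f(-1.670000) = -3.429663
  f(a) × f(c) ≥ 0, new interval: [-1.670000, -0.260000]
Iteration 2:
  c_2 = (-1.670000 + (-0.260000))/2 = -0.965000
  f(c_2) = f(-0.965000) = 0.138818
  f(a) × f(c) < 0, new interval: [-1.670000, -0.965000]

After 2 iteration(s), the approximation is c_2 = -0.965000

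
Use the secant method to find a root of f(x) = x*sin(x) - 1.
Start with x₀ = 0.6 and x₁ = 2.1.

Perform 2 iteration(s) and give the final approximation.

f(x) = x*sin(x) - 1
x₀ = 0.6, x₁ = 2.1

Secant formula: x_{n+1} = x_n - f(x_n)(x_n - x_{n-1})/(f(x_n) - f(x_{n-1}))

Iteration 1:
  f(0.600000) = -0.661215
  f(2.100000) = 0.812740
  x_2 = 2.100000 - 0.812740×(2.100000 - 0.600000)/(0.812740 - (-0.661215))
       = 1.272899
Iteration 2:
  f(2.100000) = 0.812740
  f(1.272899) = 0.216835
  x_3 = 1.272899 - 0.216835×(1.272899 - 2.100000)/(0.216835 - 0.812740)
       = 0.971938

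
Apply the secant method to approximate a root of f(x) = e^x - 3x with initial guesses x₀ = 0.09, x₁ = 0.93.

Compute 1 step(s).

f(x) = e^x - 3x
x₀ = 0.09, x₁ = 0.93

Secant formula: x_{n+1} = x_n - f(x_n)(x_n - x_{n-1})/(f(x_n) - f(x_{n-1}))

Iteration 1:
  f(0.090000) = 0.824174
  f(0.930000) = -0.255491
  x_2 = 0.930000 - (-0.255491)×(0.930000 - 0.090000)/(-0.255491 - 0.824174)
       = 0.731223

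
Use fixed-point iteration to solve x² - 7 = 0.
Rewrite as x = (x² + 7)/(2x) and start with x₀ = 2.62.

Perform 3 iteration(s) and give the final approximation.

Equation: x² - 7 = 0
Fixed-point form: x = (x² + 7)/(2x)
x₀ = 2.62

x_1 = g(2.620000) = 2.645878
x_2 = g(2.645878) = 2.645751
x_3 = g(2.645751) = 2.645751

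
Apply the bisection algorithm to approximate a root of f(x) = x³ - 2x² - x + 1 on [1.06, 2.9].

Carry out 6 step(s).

f(x) = x³ - 2x² - x + 1
Initial interval: [1.06, 2.9]

Iteration 1:
  c_1 = (1.060000 + 2.900000)/2 = 1.980000
  f(c_1) = f(1.980000) = -1.058408
  f(a) × f(c) ≥ 0, new interval: [1.980000, 2.900000]
Iteration 2:
  c_2 = (1.980000 + 2.900000)/2 = 2.440000
  f(c_2) = f(2.440000) = 1.179584
  f(a) × f(c) < 0, new interval: [1.980000, 2.440000]
Iteration 3:
  c_3 = (1.980000 + 2.440000)/2 = 2.210000
  f(c_3) = f(2.210000) = -0.184339
  f(a) × f(c) ≥ 0, new interval: [2.210000, 2.440000]
Iteration 4:
  c_4 = (2.210000 + 2.440000)/2 = 2.325000
  f(c_4) = f(2.325000) = 0.431828
  f(a) × f(c) < 0, new interval: [2.210000, 2.325000]
Iteration 5:
  c_5 = (2.210000 + 2.325000)/2 = 2.267500
  f(c_5) = f(2.267500) = 0.107866
  f(a) × f(c) < 0, new interval: [2.210000, 2.267500]
Iteration 6:
  c_6 = (2.210000 + 2.267500)/2 = 2.238750
  f(c_6) = f(2.238750) = -0.042135
  f(a) × f(c) ≥ 0, new interval: [2.238750, 2.267500]

After 6 iteration(s), the approximation is c_6 = 2.238750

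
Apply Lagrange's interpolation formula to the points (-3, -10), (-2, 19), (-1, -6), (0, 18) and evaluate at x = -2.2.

Lagrange interpolation formula:
P(x) = Σ yᵢ × Lᵢ(x)
where Lᵢ(x) = Π_{j≠i} (x - xⱼ)/(xᵢ - xⱼ)

L_0(-2.2) = (-2.2 - (-2))/(-3 - (-2)) × (-2.2 - (-1))/(-3 - (-1)) × (-2.2 - 0)/(-3 - 0) = 0.088000
L_1(-2.2) = (-2.2 - (-3))/(-2 - (-3)) × (-2.2 - (-1))/(-2 - (-1)) × (-2.2 - 0)/(-2 - 0) = 1.056000
L_2(-2.2) = (-2.2 - (-3))/(-1 - (-3)) × (-2.2 - (-2))/(-1 - (-2)) × (-2.2 - 0)/(-1 - 0) = -0.176000
L_3(-2.2) = (-2.2 - (-3))/(0 - (-3)) × (-2.2 - (-2))/(0 - (-2)) × (-2.2 - (-1))/(0 - (-1)) = 0.032000

P(-2.2) = (-10)×L_0(-2.2) + 19×L_1(-2.2) + (-6)×L_2(-2.2) + 18×L_3(-2.2)
P(-2.2) = 20.816000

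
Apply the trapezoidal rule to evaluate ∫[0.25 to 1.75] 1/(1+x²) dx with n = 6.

f(x) = 1/(1+x²)
a = 0.25, b = 1.75, n = 6
h = (b - a)/n = 0.250000

Trapezoidal rule: (h/2)[f(x₀) + 2f(x₁) + 2f(x₂) + ... + f(xₙ)]

x_0 = 0.2500, f(x_0) = 0.941176, coefficient = 1
x_1 = 0.5000, f(x_1) = 0.800000, coefficient = 2
x_2 = 0.7500, f(x_2) = 0.640000, coefficient = 2
x_3 = 1.0000, f(x_3) = 0.500000, coefficient = 2
x_4 = 1.2500, f(x_4) = 0.390244, coefficient = 2
x_5 = 1.5000, f(x_5) = 0.307692, coefficient = 2
x_6 = 1.7500, f(x_6) = 0.246154, coefficient = 1

I ≈ (0.250000/2) × 6.463203 = 0.807900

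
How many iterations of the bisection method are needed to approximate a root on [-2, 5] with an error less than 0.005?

We need (b-a)/2^n ≤ 0.005
(5 - (-2))/2^n ≤ 0.005
7/2^n ≤ 0.005
2^n ≥ 1400
n ≥ log₂(1400) = 10.45
n ≥ 11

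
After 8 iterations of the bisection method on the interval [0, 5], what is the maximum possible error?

Bisection error bound: |error| ≤ (b-a)/2^n
|error| ≤ (5 - 0)/2^8 = 5/2^8
|error| ≤ 0.0195312500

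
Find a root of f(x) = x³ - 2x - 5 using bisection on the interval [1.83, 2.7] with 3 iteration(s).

f(x) = x³ - 2x - 5
Initial interval: [1.83, 2.7]

Iteration 1:
  c_1 = (1.830000 + 2.700000)/2 = 2.265000
  f(c_1) = f(2.265000) = 2.089960
  f(a) × f(c) < 0, new interval: [1.830000, 2.265000]
Iteration 2:
  c_2 = (1.830000 + 2.265000)/2 = 2.047500
  f(c_2) = f(2.047500) = -0.511355
  f(a) × f(c) ≥ 0, new interval: [2.047500, 2.265000]
Iteration 3:
  c_3 = (2.047500 + 2.265000)/2 = 2.156250
  f(c_3) = f(2.156250) = 0.712799
  f(a) × f(c) < 0, new interval: [2.047500, 2.156250]

After 3 iteration(s), the approximation is c_3 = 2.156250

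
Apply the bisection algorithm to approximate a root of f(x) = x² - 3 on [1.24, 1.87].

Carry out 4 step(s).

f(x) = x² - 3
Initial interval: [1.24, 1.87]

Iteration 1:
  c_1 = (1.240000 + 1.870000)/2 = 1.555000
  f(c_1) = f(1.555000) = -0.581975
  f(a) × f(c) ≥ 0, new interval: [1.555000, 1.870000]
Iteration 2:
  c_2 = (1.555000 + 1.870000)/2 = 1.712500
  f(c_2) = f(1.712500) = -0.067344
  f(a) × f(c) ≥ 0, new interval: [1.712500, 1.870000]
Iteration 3:
  c_3 = (1.712500 + 1.870000)/2 = 1.791250
  f(c_3) = f(1.791250) = 0.208577
  f(a) × f(c) < 0, new interval: [1.712500, 1.791250]
Iteration 4:
  c_4 = (1.712500 + 1.791250)/2 = 1.751875
  f(c_4) = f(1.751875) = 0.069066
  f(a) × f(c) < 0, new interval: [1.712500, 1.751875]

After 4 iteration(s), the approximation is c_4 = 1.751875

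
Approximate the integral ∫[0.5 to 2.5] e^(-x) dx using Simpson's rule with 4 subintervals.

f(x) = e^(-x)
a = 0.5, b = 2.5, n = 4
h = (b - a)/n = 0.500000

Simpson's rule: (h/3)[f(x₀) + 4f(x₁) + 2f(x₂) + ... + f(xₙ)]

x_0 = 0.5000, f(x_0) = 0.606531, coefficient = 1
x_1 = 1.0000, f(x_1) = 0.367879, coefficient = 4
x_2 = 1.5000, f(x_2) = 0.223130, coefficient = 2
x_3 = 2.0000, f(x_3) = 0.135335, coefficient = 4
x_4 = 2.5000, f(x_4) = 0.082085, coefficient = 1

I ≈ (0.500000/3) × 3.147735 = 0.524622
Exact value: 0.524446
Error: 0.000177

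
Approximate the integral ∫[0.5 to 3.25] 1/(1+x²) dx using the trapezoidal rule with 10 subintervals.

f(x) = 1/(1+x²)
a = 0.5, b = 3.25, n = 10
h = (b - a)/n = 0.275000

Trapezoidal rule: (h/2)[f(x₀) + 2f(x₁) + 2f(x₂) + ... + f(xₙ)]

x_0 = 0.5000, f(x_0) = 0.800000, coefficient = 1
x_1 = 0.7750, f(x_1) = 0.624756, coefficient = 2
x_2 = 1.0500, f(x_2) = 0.475624, coefficient = 2
x_3 = 1.3250, f(x_3) = 0.362894, coefficient = 2
x_4 = 1.6000, f(x_4) = 0.280899, coefficient = 2
x_5 = 1.8750, f(x_5) = 0.221453, coefficient = 2
x_6 = 2.1500, f(x_6) = 0.177857, coefficient = 2
x_7 = 2.4250, f(x_7) = 0.145336, coefficient = 2
x_8 = 2.7000, f(x_8) = 0.120627, coefficient = 2
x_9 = 2.9750, f(x_9) = 0.101516, coefficient = 2
x_10 = 3.2500, f(x_10) = 0.086486, coefficient = 1

I ≈ (0.275000/2) × 5.908412 = 0.812407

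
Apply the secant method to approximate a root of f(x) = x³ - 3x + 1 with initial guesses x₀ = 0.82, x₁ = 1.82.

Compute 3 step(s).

f(x) = x³ - 3x + 1
x₀ = 0.82, x₁ = 1.82

Secant formula: x_{n+1} = x_n - f(x_n)(x_n - x_{n-1})/(f(x_n) - f(x_{n-1}))

Iteration 1:
  f(0.820000) = -0.908632
  f(1.820000) = 1.568568
  x_2 = 1.820000 - 1.568568×(1.820000 - 0.820000)/(1.568568 - (-0.908632))
       = 1.186798
Iteration 2:
  f(1.820000) = 1.568568
  f(1.186798) = -0.888801
  x_3 = 1.186798 - (-0.888801)×(1.186798 - 1.820000)/(-0.888801 - 1.568568)
       = 1.415820
Iteration 3:
  f(1.186798) = -0.888801
  f(1.415820) = -0.409384
  x_4 = 1.415820 - (-0.409384)×(1.415820 - 1.186798)/(-0.409384 - (-0.888801))
       = 1.611386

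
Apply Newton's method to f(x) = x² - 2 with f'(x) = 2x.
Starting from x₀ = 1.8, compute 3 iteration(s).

f(x) = x² - 2
f'(x) = 2x
x₀ = 1.8

Newton-Raphson formula: x_{n+1} = x_n - f(x_n)/f'(x_n)

Iteration 1:
  f(1.800000) = 1.240000
  f'(1.800000) = 3.600000
  x_1 = 1.800000 - 1.240000/3.600000 = 1.455556
Iteration 2:
  f(1.455556) = 0.118642
  f'(1.455556) = 2.911111
  x_2 = 1.455556 - 0.118642/2.911111 = 1.414801
Iteration 3:
  f(1.414801) = 0.001661
  f'(1.414801) = 2.829601
  x_3 = 1.414801 - 0.001661/2.829601 = 1.414214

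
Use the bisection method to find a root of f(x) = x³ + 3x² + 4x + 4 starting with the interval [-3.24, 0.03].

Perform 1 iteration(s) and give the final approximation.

f(x) = x³ + 3x² + 4x + 4
Initial interval: [-3.24, 0.03]

Iteration 1:
  c_1 = (-3.240000 + 0.030000)/2 = -1.605000
  f(c_1) = f(-1.605000) = 1.173555
  f(a) × f(c) < 0, new interval: [-3.240000, -1.605000]

After 1 iteration(s), the approximation is c_1 = -1.605000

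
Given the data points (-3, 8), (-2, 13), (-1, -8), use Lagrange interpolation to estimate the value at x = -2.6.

Lagrange interpolation formula:
P(x) = Σ yᵢ × Lᵢ(x)
where Lᵢ(x) = Π_{j≠i} (x - xⱼ)/(xᵢ - xⱼ)

L_0(-2.6) = (-2.6 - (-2))/(-3 - (-2)) × (-2.6 - (-1))/(-3 - (-1)) = 0.480000
L_1(-2.6) = (-2.6 - (-3))/(-2 - (-3)) × (-2.6 - (-1))/(-2 - (-1)) = 0.640000
L_2(-2.6) = (-2.6 - (-3))/(-1 - (-3)) × (-2.6 - (-2))/(-1 - (-2)) = -0.120000

P(-2.6) = 8×L_0(-2.6) + 13×L_1(-2.6) + (-8)×L_2(-2.6)
P(-2.6) = 13.120000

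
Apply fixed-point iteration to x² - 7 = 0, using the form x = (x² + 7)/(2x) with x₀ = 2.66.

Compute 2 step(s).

Equation: x² - 7 = 0
Fixed-point form: x = (x² + 7)/(2x)
x₀ = 2.66

x_1 = g(2.660000) = 2.645789
x_2 = g(2.645789) = 2.645751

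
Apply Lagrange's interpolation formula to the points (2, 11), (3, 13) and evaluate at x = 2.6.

Lagrange interpolation formula:
P(x) = Σ yᵢ × Lᵢ(x)
where Lᵢ(x) = Π_{j≠i} (x - xⱼ)/(xᵢ - xⱼ)

L_0(2.6) = (2.6 - 3)/(2 - 3) = 0.400000
L_1(2.6) = (2.6 - 2)/(3 - 2) = 0.600000

P(2.6) = 11×L_0(2.6) + 13×L_1(2.6)
P(2.6) = 12.200000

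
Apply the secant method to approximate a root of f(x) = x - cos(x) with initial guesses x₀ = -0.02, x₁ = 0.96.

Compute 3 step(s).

f(x) = x - cos(x)
x₀ = -0.02, x₁ = 0.96

Secant formula: x_{n+1} = x_n - f(x_n)(x_n - x_{n-1})/(f(x_n) - f(x_{n-1}))

Iteration 1:
  f(-0.020000) = -1.019800
  f(0.960000) = 0.386480
  x_2 = 0.960000 - 0.386480×(0.960000 - (-0.020000))/(0.386480 - (-1.019800))
       = 0.690672
Iteration 2:
  f(0.960000) = 0.386480
  f(0.690672) = -0.080146
  x_3 = 0.690672 - (-0.080146)×(0.690672 - 0.960000)/(-0.080146 - 0.386480)
       = 0.736931
Iteration 3:
  f(0.690672) = -0.080146
  f(0.736931) = -0.003604
  x_4 = 0.736931 - (-0.003604)×(0.736931 - 0.690672)/(-0.003604 - (-0.080146))
       = 0.739109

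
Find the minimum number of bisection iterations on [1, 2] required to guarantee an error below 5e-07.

We need (b-a)/2^n ≤ 5e-07
(2 - 1)/2^n ≤ 5e-07
1/2^n ≤ 5e-07
2^n ≥ 2000000
n ≥ log₂(2000000) = 20.93
n ≥ 21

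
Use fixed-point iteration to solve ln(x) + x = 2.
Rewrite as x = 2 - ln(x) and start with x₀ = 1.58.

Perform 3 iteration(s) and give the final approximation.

Equation: ln(x) + x = 2
Fixed-point form: x = 2 - ln(x)
x₀ = 1.58

x_1 = g(1.580000) = 1.542575
x_2 = g(1.542575) = 1.566547
x_3 = g(1.566547) = 1.551126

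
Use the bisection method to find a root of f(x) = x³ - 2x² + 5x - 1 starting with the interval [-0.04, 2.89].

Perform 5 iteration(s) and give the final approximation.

f(x) = x³ - 2x² + 5x - 1
Initial interval: [-0.04, 2.89]

Iteration 1:
  c_1 = (-0.040000 + 2.890000)/2 = 1.425000
  f(c_1) = f(1.425000) = 4.957391
  f(a) × f(c) < 0, new interval: [-0.040000, 1.425000]
Iteration 2:
  c_2 = (-0.040000 + 1.425000)/2 = 0.692500
  f(c_2) = f(0.692500) = 1.835480
  f(a) × f(c) < 0, new interval: [-0.040000, 0.692500]
Iteration 3:
  c_3 = (-0.040000 + 0.692500)/2 = 0.326250
  f(c_3) = f(0.326250) = 0.453098
  f(a) × f(c) < 0, new interval: [-0.040000, 0.326250]
Iteration 4:
  c_4 = (-0.040000 + 0.326250)/2 = 0.143125
  f(c_4) = f(0.143125) = -0.322413
  f(a) × f(c) ≥ 0, new interval: [0.143125, 0.326250]
Iteration 5:
  c_5 = (0.143125 + 0.326250)/2 = 0.234687
  f(c_5) = f(0.234687) = 0.076207
  f(a) × f(c) < 0, new interval: [0.143125, 0.234687]

After 5 iteration(s), the approximation is c_5 = 0.234687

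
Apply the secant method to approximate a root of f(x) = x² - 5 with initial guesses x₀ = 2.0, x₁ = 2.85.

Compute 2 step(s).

f(x) = x² - 5
x₀ = 2.0, x₁ = 2.85

Secant formula: x_{n+1} = x_n - f(x_n)(x_n - x_{n-1})/(f(x_n) - f(x_{n-1}))

Iteration 1:
  f(2.000000) = -1.000000
  f(2.850000) = 3.122500
  x_2 = 2.850000 - 3.122500×(2.850000 - 2.000000)/(3.122500 - (-1.000000))
       = 2.206186
Iteration 2:
  f(2.850000) = 3.122500
  f(2.206186) = -0.132745
  x_3 = 2.206186 - (-0.132745)×(2.206186 - 2.850000)/(-0.132745 - 3.122500)
       = 2.232440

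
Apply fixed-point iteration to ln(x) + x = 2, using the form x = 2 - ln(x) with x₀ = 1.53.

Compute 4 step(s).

Equation: ln(x) + x = 2
Fixed-point form: x = 2 - ln(x)
x₀ = 1.53

x_1 = g(1.530000) = 1.574732
x_2 = g(1.574732) = 1.545915
x_3 = g(1.545915) = 1.564384
x_4 = g(1.564384) = 1.552508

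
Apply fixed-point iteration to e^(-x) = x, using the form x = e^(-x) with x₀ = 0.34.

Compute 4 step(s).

Equation: e^(-x) = x
Fixed-point form: x = e^(-x)
x₀ = 0.34

x_1 = g(0.340000) = 0.711770
x_2 = g(0.711770) = 0.490775
x_3 = g(0.490775) = 0.612152
x_4 = g(0.612152) = 0.542183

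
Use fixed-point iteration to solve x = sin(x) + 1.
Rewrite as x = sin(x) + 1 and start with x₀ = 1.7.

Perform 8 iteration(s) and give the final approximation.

Equation: x = sin(x) + 1
Fixed-point form: x = sin(x) + 1
x₀ = 1.7

x_1 = g(1.700000) = 1.991665
x_2 = g(1.991665) = 1.912734
x_3 = g(1.912734) = 1.942107
x_4 = g(1.942107) = 1.931853
x_5 = g(1.931853) = 1.935524
x_6 = g(1.935524) = 1.934221
x_7 = g(1.934221) = 1.934685
x_8 = g(1.934685) = 1.934520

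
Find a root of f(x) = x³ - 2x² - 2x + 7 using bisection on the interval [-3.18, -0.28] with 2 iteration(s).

f(x) = x³ - 2x² - 2x + 7
Initial interval: [-3.18, -0.28]

Iteration 1:
  c_1 = (-3.180000 + (-0.280000))/2 = -1.730000
  f(c_1) = f(-1.730000) = -0.703517
  f(a) × f(c) ≥ 0, new interval: [-1.730000, -0.280000]
Iteration 2:
  c_2 = (-1.730000 + (-0.280000))/2 = -1.005000
  f(c_2) = f(-1.005000) = 5.974875
  f(a) × f(c) < 0, new interval: [-1.730000, -1.005000]

After 2 iteration(s), the approximation is c_2 = -1.005000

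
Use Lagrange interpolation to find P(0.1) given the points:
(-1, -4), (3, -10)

Lagrange interpolation formula:
P(x) = Σ yᵢ × Lᵢ(x)
where Lᵢ(x) = Π_{j≠i} (x - xⱼ)/(xᵢ - xⱼ)

L_0(0.1) = (0.1 - 3)/(-1 - 3) = 0.725000
L_1(0.1) = (0.1 - (-1))/(3 - (-1)) = 0.275000

P(0.1) = (-4)×L_0(0.1) + (-10)×L_1(0.1)
P(0.1) = -5.650000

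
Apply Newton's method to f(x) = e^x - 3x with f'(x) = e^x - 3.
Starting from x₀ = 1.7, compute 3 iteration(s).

f(x) = e^x - 3x
f'(x) = e^x - 3
x₀ = 1.7

Newton-Raphson formula: x_{n+1} = x_n - f(x_n)/f'(x_n)

Iteration 1:
  f(1.700000) = 0.373947
  f'(1.700000) = 2.473947
  x_1 = 1.700000 - 0.373947/2.473947 = 1.548846
Iteration 2:
  f(1.548846) = 0.059498
  f'(1.548846) = 1.706036
  x_2 = 1.548846 - 0.059498/1.706036 = 1.513971
Iteration 3:
  f(1.513971) = 0.002829
  f'(1.513971) = 1.544741
  x_3 = 1.513971 - 0.002829/1.544741 = 1.512140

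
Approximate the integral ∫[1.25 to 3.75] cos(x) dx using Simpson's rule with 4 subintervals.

f(x) = cos(x)
a = 1.25, b = 3.75, n = 4
h = (b - a)/n = 0.625000

Simpson's rule: (h/3)[f(x₀) + 4f(x₁) + 2f(x₂) + ... + f(xₙ)]

x_0 = 1.2500, f(x_0) = 0.315322, coefficient = 1
x_1 = 1.8750, f(x_1) = -0.299534, coefficient = 4
x_2 = 2.5000, f(x_2) = -0.801144, coefficient = 2
x_3 = 3.1250, f(x_3) = -0.999862, coefficient = 4
x_4 = 3.7500, f(x_4) = -0.820559, coefficient = 1

I ≈ (0.625000/3) × -7.305108 = -1.521897
Exact value: -1.520546
Error: 0.001351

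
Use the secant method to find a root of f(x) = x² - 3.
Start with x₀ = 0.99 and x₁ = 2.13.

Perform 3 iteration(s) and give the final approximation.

f(x) = x² - 3
x₀ = 0.99, x₁ = 2.13

Secant formula: x_{n+1} = x_n - f(x_n)(x_n - x_{n-1})/(f(x_n) - f(x_{n-1}))

Iteration 1:
  f(0.990000) = -2.019900
  f(2.130000) = 1.536900
  x_2 = 2.130000 - 1.536900×(2.130000 - 0.990000)/(1.536900 - (-2.019900))
       = 1.637404
Iteration 2:
  f(2.130000) = 1.536900
  f(1.637404) = -0.318909
  x_3 = 1.637404 - (-0.318909)×(1.637404 - 2.130000)/(-0.318909 - 1.536900)
       = 1.722053
Iteration 3:
  f(1.637404) = -0.318909
  f(1.722053) = -0.034532
  x_4 = 1.722053 - (-0.034532)×(1.722053 - 1.637404)/(-0.034532 - (-0.318909))
       = 1.732332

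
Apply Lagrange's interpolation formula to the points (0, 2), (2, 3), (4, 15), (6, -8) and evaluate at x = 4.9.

Lagrange interpolation formula:
P(x) = Σ yᵢ × Lᵢ(x)
where Lᵢ(x) = Π_{j≠i} (x - xⱼ)/(xᵢ - xⱼ)

L_0(4.9) = (4.9 - 2)/(0 - 2) × (4.9 - 4)/(0 - 4) × (4.9 - 6)/(0 - 6) = 0.059813
L_1(4.9) = (4.9 - 0)/(2 - 0) × (4.9 - 4)/(2 - 4) × (4.9 - 6)/(2 - 6) = -0.303188
L_2(4.9) = (4.9 - 0)/(4 - 0) × (4.9 - 2)/(4 - 2) × (4.9 - 6)/(4 - 6) = 0.976937
L_3(4.9) = (4.9 - 0)/(6 - 0) × (4.9 - 2)/(6 - 2) × (4.9 - 4)/(6 - 4) = 0.266438

P(4.9) = 2×L_0(4.9) + 3×L_1(4.9) + 15×L_2(4.9) + (-8)×L_3(4.9)
P(4.9) = 11.732625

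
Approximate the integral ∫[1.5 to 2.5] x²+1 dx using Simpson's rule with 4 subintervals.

f(x) = x²+1
a = 1.5, b = 2.5, n = 4
h = (b - a)/n = 0.250000

Simpson's rule: (h/3)[f(x₀) + 4f(x₁) + 2f(x₂) + ... + f(xₙ)]

x_0 = 1.5000, f(x_0) = 3.250000, coefficient = 1
x_1 = 1.7500, f(x_1) = 4.062500, coefficient = 4
x_2 = 2.0000, f(x_2) = 5.000000, coefficient = 2
x_3 = 2.2500, f(x_3) = 6.062500, coefficient = 4
x_4 = 2.5000, f(x_4) = 7.250000, coefficient = 1

I ≈ (0.250000/3) × 61.000000 = 5.083333
Exact value: 5.083333
Error: 0.000000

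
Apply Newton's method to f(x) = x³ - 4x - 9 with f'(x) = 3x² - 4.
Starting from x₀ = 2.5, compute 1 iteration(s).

f(x) = x³ - 4x - 9
f'(x) = 3x² - 4
x₀ = 2.5

Newton-Raphson formula: x_{n+1} = x_n - f(x_n)/f'(x_n)

Iteration 1:
  f(2.500000) = -3.375000
  f'(2.500000) = 14.750000
  x_1 = 2.500000 - (-3.375000)/14.750000 = 2.728814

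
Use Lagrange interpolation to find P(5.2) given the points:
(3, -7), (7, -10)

Lagrange interpolation formula:
P(x) = Σ yᵢ × Lᵢ(x)
where Lᵢ(x) = Π_{j≠i} (x - xⱼ)/(xᵢ - xⱼ)

L_0(5.2) = (5.2 - 7)/(3 - 7) = 0.450000
L_1(5.2) = (5.2 - 3)/(7 - 3) = 0.550000

P(5.2) = (-7)×L_0(5.2) + (-10)×L_1(5.2)
P(5.2) = -8.650000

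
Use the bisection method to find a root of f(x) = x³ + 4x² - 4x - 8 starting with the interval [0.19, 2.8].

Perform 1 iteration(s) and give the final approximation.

f(x) = x³ + 4x² - 4x - 8
Initial interval: [0.19, 2.8]

Iteration 1:
  c_1 = (0.190000 + 2.800000)/2 = 1.495000
  f(c_1) = f(1.495000) = -1.698538
  f(a) × f(c) ≥ 0, new interval: [1.495000, 2.800000]

After 1 iteration(s), the approximation is c_1 = 1.495000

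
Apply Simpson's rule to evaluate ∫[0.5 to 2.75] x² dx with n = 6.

f(x) = x²
a = 0.5, b = 2.75, n = 6
h = (b - a)/n = 0.375000

Simpson's rule: (h/3)[f(x₀) + 4f(x₁) + 2f(x₂) + ... + f(xₙ)]

x_0 = 0.5000, f(x_0) = 0.250000, coefficient = 1
x_1 = 0.8750, f(x_1) = 0.765625, coefficient = 4
x_2 = 1.2500, f(x_2) = 1.562500, coefficient = 2
x_3 = 1.6250, f(x_3) = 2.640625, coefficient = 4
x_4 = 2.0000, f(x_4) = 4.000000, coefficient = 2
x_5 = 2.3750, f(x_5) = 5.640625, coefficient = 4
x_6 = 2.7500, f(x_6) = 7.562500, coefficient = 1

I ≈ (0.375000/3) × 55.125000 = 6.890625
Exact value: 6.890625
Error: 0.000000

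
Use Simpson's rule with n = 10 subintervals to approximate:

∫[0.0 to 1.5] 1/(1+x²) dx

f(x) = 1/(1+x²)
a = 0.0, b = 1.5, n = 10
h = (b - a)/n = 0.150000

Simpson's rule: (h/3)[f(x₀) + 4f(x₁) + 2f(x₂) + ... + f(xₙ)]

x_0 = 0.0000, f(x_0) = 1.000000, coefficient = 1
x_1 = 0.1500, f(x_1) = 0.977995, coefficient = 4
x_2 = 0.3000, f(x_2) = 0.917431, coefficient = 2
x_3 = 0.4500, f(x_3) = 0.831601, coefficient = 4
x_4 = 0.6000, f(x_4) = 0.735294, coefficient = 2
x_5 = 0.7500, f(x_5) = 0.640000, coefficient = 4
x_6 = 0.9000, f(x_6) = 0.552486, coefficient = 2
x_7 = 1.0500, f(x_7) = 0.475624, coefficient = 4
x_8 = 1.2000, f(x_8) = 0.409836, coefficient = 2
x_9 = 1.3500, f(x_9) = 0.354296, coefficient = 4
x_10 = 1.5000, f(x_10) = 0.307692, coefficient = 1

I ≈ (0.150000/3) × 19.655852 = 0.982793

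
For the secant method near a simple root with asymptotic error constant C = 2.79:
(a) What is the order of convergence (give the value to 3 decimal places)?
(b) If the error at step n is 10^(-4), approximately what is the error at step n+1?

(a) Secant method has superlinear convergence with order φ = (1+√5)/2 ≈ 1.618.
    This means |e_{n+1}| ≈ C|e_n|^1.618.

(b) With |e_n| = 10^(-4) and C = 2.79:
    |e_{n+1}| ≈ 2.79 × (10^(-4))^1.618 = 2.79 × 10^(-6.47)

(a) ≈ 1.618 (golden ratio); (b) |e_{n+1}| ≈ 9.407e-07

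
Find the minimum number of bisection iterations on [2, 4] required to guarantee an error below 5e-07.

We need (b-a)/2^n ≤ 5e-07
(4 - 2)/2^n ≤ 5e-07
2/2^n ≤ 5e-07
2^n ≥ 4000000
n ≥ log₂(4000000) = 21.93
n ≥ 22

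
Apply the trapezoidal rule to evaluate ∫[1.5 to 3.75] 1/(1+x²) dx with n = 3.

f(x) = 1/(1+x²)
a = 1.5, b = 3.75, n = 3
h = (b - a)/n = 0.750000

Trapezoidal rule: (h/2)[f(x₀) + 2f(x₁) + 2f(x₂) + ... + f(xₙ)]

x_0 = 1.5000, f(x_0) = 0.307692, coefficient = 1
x_1 = 2.2500, f(x_1) = 0.164948, coefficient = 2
x_2 = 3.0000, f(x_2) = 0.100000, coefficient = 2
x_3 = 3.7500, f(x_3) = 0.066390, coefficient = 1

I ≈ (0.750000/2) × 0.903979 = 0.338992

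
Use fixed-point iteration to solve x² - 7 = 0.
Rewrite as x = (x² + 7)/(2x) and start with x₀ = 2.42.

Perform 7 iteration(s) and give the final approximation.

Equation: x² - 7 = 0
Fixed-point form: x = (x² + 7)/(2x)
x₀ = 2.42

x_1 = g(2.420000) = 2.656281
x_2 = g(2.656281) = 2.645772
x_3 = g(2.645772) = 2.645751
x_4 = g(2.645751) = 2.645751
x_5 = g(2.645751) = 2.645751
x_6 = g(2.645751) = 2.645751
x_7 = g(2.645751) = 2.645751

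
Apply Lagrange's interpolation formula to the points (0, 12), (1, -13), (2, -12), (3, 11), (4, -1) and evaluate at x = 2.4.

Lagrange interpolation formula:
P(x) = Σ yᵢ × Lᵢ(x)
where Lᵢ(x) = Π_{j≠i} (x - xⱼ)/(xᵢ - xⱼ)

L_0(2.4) = (2.4 - 1)/(0 - 1) × (2.4 - 2)/(0 - 2) × (2.4 - 3)/(0 - 3) × (2.4 - 4)/(0 - 4) = 0.022400
L_1(2.4) = (2.4 - 0)/(1 - 0) × (2.4 - 2)/(1 - 2) × (2.4 - 3)/(1 - 3) × (2.4 - 4)/(1 - 4) = -0.153600
L_2(2.4) = (2.4 - 0)/(2 - 0) × (2.4 - 1)/(2 - 1) × (2.4 - 3)/(2 - 3) × (2.4 - 4)/(2 - 4) = 0.806400
L_3(2.4) = (2.4 - 0)/(3 - 0) × (2.4 - 1)/(3 - 1) × (2.4 - 2)/(3 - 2) × (2.4 - 4)/(3 - 4) = 0.358400
L_4(2.4) = (2.4 - 0)/(4 - 0) × (2.4 - 1)/(4 - 1) × (2.4 - 2)/(4 - 2) × (2.4 - 3)/(4 - 3) = -0.033600

P(2.4) = 12×L_0(2.4) + (-13)×L_1(2.4) + (-12)×L_2(2.4) + 11×L_3(2.4) + (-1)×L_4(2.4)
P(2.4) = -3.435200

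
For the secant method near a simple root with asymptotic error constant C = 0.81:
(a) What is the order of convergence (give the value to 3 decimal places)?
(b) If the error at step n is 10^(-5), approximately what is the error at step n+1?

(a) Secant method has superlinear convergence with order φ = (1+√5)/2 ≈ 1.618.
    This means |e_{n+1}| ≈ C|e_n|^1.618.

(b) With |e_n| = 10^(-5) and C = 0.81:
    |e_{n+1}| ≈ 0.81 × (10^(-5))^1.618 = 0.81 × 10^(-8.09)

(a) ≈ 1.618 (golden ratio); (b) |e_{n+1}| ≈ 6.581e-09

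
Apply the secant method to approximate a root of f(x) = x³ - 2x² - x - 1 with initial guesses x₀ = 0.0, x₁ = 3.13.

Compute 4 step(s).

f(x) = x³ - 2x² - x - 1
x₀ = 0.0, x₁ = 3.13

Secant formula: x_{n+1} = x_n - f(x_n)(x_n - x_{n-1})/(f(x_n) - f(x_{n-1}))

Iteration 1:
  f(0.000000) = -1.000000
  f(3.130000) = 6.940497
  x_2 = 3.130000 - 6.940497×(3.130000 - 0.000000)/(6.940497 - (-1.000000))
       = 0.394182
Iteration 2:
  f(3.130000) = 6.940497
  f(0.394182) = -1.643693
  x_3 = 0.394182 - (-1.643693)×(0.394182 - 3.130000)/(-1.643693 - 6.940497)
       = 0.918034
Iteration 3:
  f(0.394182) = -1.643693
  f(0.918034) = -2.829900
  x_4 = 0.918034 - (-2.829900)×(0.918034 - 0.394182)/(-2.829900 - (-1.643693))
       = -0.331705
Iteration 4:
  f(0.918034) = -2.829900
  f(-0.331705) = -0.924848
  x_5 = -0.331705 - (-0.924848)×(-0.331705 - 0.918034)/(-0.924848 - (-2.829900))
       = -0.938417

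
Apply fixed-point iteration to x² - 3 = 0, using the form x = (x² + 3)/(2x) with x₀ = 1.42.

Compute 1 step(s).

Equation: x² - 3 = 0
Fixed-point form: x = (x² + 3)/(2x)
x₀ = 1.42

x_1 = g(1.420000) = 1.766338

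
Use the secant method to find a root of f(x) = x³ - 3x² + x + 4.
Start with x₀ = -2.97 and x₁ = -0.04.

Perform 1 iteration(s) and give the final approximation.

f(x) = x³ - 3x² + x + 4
x₀ = -2.97, x₁ = -0.04

Secant formula: x_{n+1} = x_n - f(x_n)(x_n - x_{n-1})/(f(x_n) - f(x_{n-1}))

Iteration 1:
  f(-2.970000) = -51.630773
  f(-0.040000) = 3.955136
  x_2 = -0.040000 - 3.955136×(-0.040000 - (-2.970000))/(3.955136 - (-51.630773))
       = -0.248480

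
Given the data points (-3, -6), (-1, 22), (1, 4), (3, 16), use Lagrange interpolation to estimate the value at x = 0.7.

Lagrange interpolation formula:
P(x) = Σ yᵢ × Lᵢ(x)
where Lᵢ(x) = Π_{j≠i} (x - xⱼ)/(xᵢ - xⱼ)

L_0(0.7) = (0.7 - (-1))/(-3 - (-1)) × (0.7 - 1)/(-3 - 1) × (0.7 - 3)/(-3 - 3) = -0.024437
L_1(0.7) = (0.7 - (-3))/(-1 - (-3)) × (0.7 - 1)/(-1 - 1) × (0.7 - 3)/(-1 - 3) = 0.159563
L_2(0.7) = (0.7 - (-3))/(1 - (-3)) × (0.7 - (-1))/(1 - (-1)) × (0.7 - 3)/(1 - 3) = 0.904187
L_3(0.7) = (0.7 - (-3))/(3 - (-3)) × (0.7 - (-1))/(3 - (-1)) × (0.7 - 1)/(3 - 1) = -0.039313

P(0.7) = (-6)×L_0(0.7) + 22×L_1(0.7) + 4×L_2(0.7) + 16×L_3(0.7)
P(0.7) = 6.644750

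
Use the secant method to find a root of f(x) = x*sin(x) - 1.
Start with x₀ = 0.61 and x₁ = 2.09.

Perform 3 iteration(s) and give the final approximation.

f(x) = x*sin(x) - 1
x₀ = 0.61, x₁ = 2.09

Secant formula: x_{n+1} = x_n - f(x_n)(x_n - x_{n-1})/(f(x_n) - f(x_{n-1}))

Iteration 1:
  f(0.610000) = -0.650551
  f(2.090000) = 0.814568
  x_2 = 2.090000 - 0.814568×(2.090000 - 0.610000)/(0.814568 - (-0.650551))
       = 1.267158
Iteration 2:
  f(2.090000) = 0.814568
  f(1.267158) = 0.209192
  x_3 = 1.267158 - 0.209192×(1.267158 - 2.090000)/(0.209192 - 0.814568)
       = 0.982819
Iteration 3:
  f(1.267158) = 0.209192
  f(0.982819) = -0.182231
  x_4 = 0.982819 - (-0.182231)×(0.982819 - 1.267158)/(-0.182231 - 0.209192)
       = 1.115196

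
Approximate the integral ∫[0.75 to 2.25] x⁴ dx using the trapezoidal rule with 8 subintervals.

f(x) = x⁴
a = 0.75, b = 2.25, n = 8
h = (b - a)/n = 0.187500

Trapezoidal rule: (h/2)[f(x₀) + 2f(x₁) + 2f(x₂) + ... + f(xₙ)]

x_0 = 0.7500, f(x_0) = 0.316406, coefficient = 1
x_1 = 0.9375, f(x_1) = 0.772476, coefficient = 2
x_2 = 1.1250, f(x_2) = 1.601807, coefficient = 2
x_3 = 1.3125, f(x_3) = 2.967545, coefficient = 2
x_4 = 1.5000, f(x_4) = 5.062500, coefficient = 2
x_5 = 1.6875, f(x_5) = 8.109146, coefficient = 2
x_6 = 1.8750, f(x_6) = 12.359619, coefficient = 2
x_7 = 2.0625, f(x_7) = 18.095718, coefficient = 2
x_8 = 2.2500, f(x_8) = 25.628906, coefficient = 1

I ≈ (0.187500/2) × 123.882935 = 11.614025
Exact value: 11.485547
Error: 0.128478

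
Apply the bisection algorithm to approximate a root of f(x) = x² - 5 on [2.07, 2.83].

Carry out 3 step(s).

f(x) = x² - 5
Initial interval: [2.07, 2.83]

Iteration 1:
  c_1 = (2.070000 + 2.830000)/2 = 2.450000
  f(c_1) = f(2.450000) = 1.002500
  f(a) × f(c) < 0, new interval: [2.070000, 2.450000]
Iteration 2:
  c_2 = (2.070000 + 2.450000)/2 = 2.260000
  f(c_2) = f(2.260000) = 0.107600
  f(a) × f(c) < 0, new interval: [2.070000, 2.260000]
Iteration 3:
  c_3 = (2.070000 + 2.260000)/2 = 2.165000
  f(c_3) = f(2.165000) = -0.312775
  f(a) × f(c) ≥ 0, new interval: [2.165000, 2.260000]

After 3 iteration(s), the approximation is c_3 = 2.165000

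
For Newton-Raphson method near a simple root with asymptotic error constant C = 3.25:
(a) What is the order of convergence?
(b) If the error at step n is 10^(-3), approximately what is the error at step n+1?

(a) Newton-Raphson has quadratic (order 2) convergence near simple roots.
    This means |e_{n+1}| ≈ C|e_n|².

(b) With |e_n| = 10^(-3) and C = 3.25:
    |e_{n+1}| ≈ 3.25 × (10^(-3))² = 3.25 × 10^(-6)

(a) 2 (quadratic); (b) |e_{n+1}| ≈ 3.250e-06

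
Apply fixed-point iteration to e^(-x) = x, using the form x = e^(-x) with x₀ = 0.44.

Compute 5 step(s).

Equation: e^(-x) = x
Fixed-point form: x = e^(-x)
x₀ = 0.44

x_1 = g(0.440000) = 0.644036
x_2 = g(0.644036) = 0.525168
x_3 = g(0.525168) = 0.591456
x_4 = g(0.591456) = 0.553521
x_5 = g(0.553521) = 0.574922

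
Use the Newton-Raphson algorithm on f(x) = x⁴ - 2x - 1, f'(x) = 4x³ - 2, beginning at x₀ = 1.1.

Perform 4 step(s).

f(x) = x⁴ - 2x - 1
f'(x) = 4x³ - 2
x₀ = 1.1

Newton-Raphson formula: x_{n+1} = x_n - f(x_n)/f'(x_n)

Iteration 1:
  f(1.100000) = -1.735900
  f'(1.100000) = 3.324000
  x_1 = 1.100000 - (-1.735900)/3.324000 = 1.622232
Iteration 2:
  f(1.622232) = 2.681051
  f'(1.622232) = 15.076509
  x_2 = 1.622232 - 2.681051/15.076509 = 1.444403
Iteration 3:
  f(1.444403) = 0.463837
  f'(1.444403) = 10.053820
  x_3 = 1.444403 - 0.463837/10.053820 = 1.398267
Iteration 4:
  f(1.398267) = 0.026081
  f'(1.398267) = 8.935293
  x_4 = 1.398267 - 0.026081/8.935293 = 1.395348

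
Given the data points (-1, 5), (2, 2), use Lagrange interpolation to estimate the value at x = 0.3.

Lagrange interpolation formula:
P(x) = Σ yᵢ × Lᵢ(x)
where Lᵢ(x) = Π_{j≠i} (x - xⱼ)/(xᵢ - xⱼ)

L_0(0.3) = (0.3 - 2)/(-1 - 2) = 0.566667
L_1(0.3) = (0.3 - (-1))/(2 - (-1)) = 0.433333

P(0.3) = 5×L_0(0.3) + 2×L_1(0.3)
P(0.3) = 3.700000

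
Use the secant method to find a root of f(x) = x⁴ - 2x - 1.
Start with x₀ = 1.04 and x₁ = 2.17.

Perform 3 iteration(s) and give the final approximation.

f(x) = x⁴ - 2x - 1
x₀ = 1.04, x₁ = 2.17

Secant formula: x_{n+1} = x_n - f(x_n)(x_n - x_{n-1})/(f(x_n) - f(x_{n-1}))

Iteration 1:
  f(1.040000) = -1.910141
  f(2.170000) = 16.833739
  x_2 = 2.170000 - 16.833739×(2.170000 - 1.040000)/(16.833739 - (-1.910141))
       = 1.155155
Iteration 2:
  f(2.170000) = 16.833739
  f(1.155155) = -1.529730
  x_3 = 1.155155 - (-1.529730)×(1.155155 - 2.170000)/(-1.529730 - 16.833739)
       = 1.239695
Iteration 3:
  f(1.155155) = -1.529730
  f(1.239695) = -1.117502
  x_4 = 1.239695 - (-1.117502)×(1.239695 - 1.155155)/(-1.117502 - (-1.529730))
       = 1.468872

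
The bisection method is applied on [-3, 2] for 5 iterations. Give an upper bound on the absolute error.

Bisection error bound: |error| ≤ (b-a)/2^n
|error| ≤ (2 - (-3))/2^5 = 5/2^5
|error| ≤ 0.1562500000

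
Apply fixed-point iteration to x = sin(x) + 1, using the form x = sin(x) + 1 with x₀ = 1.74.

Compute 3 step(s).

Equation: x = sin(x) + 1
Fixed-point form: x = sin(x) + 1
x₀ = 1.74

x_1 = g(1.740000) = 1.985719
x_2 = g(1.985719) = 1.915147
x_3 = g(1.915147) = 1.941295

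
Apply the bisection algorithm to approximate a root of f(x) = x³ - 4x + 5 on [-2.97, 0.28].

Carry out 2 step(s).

f(x) = x³ - 4x + 5
Initial interval: [-2.97, 0.28]

Iteration 1:
  c_1 = (-2.970000 + 0.280000)/2 = -1.345000
  f(c_1) = f(-1.345000) = 7.946861
  f(a) × f(c) < 0, new interval: [-2.970000, -1.345000]
Iteration 2:
  c_2 = (-2.970000 + (-1.345000))/2 = -2.157500
  f(c_2) = f(-2.157500) = 3.587256
  f(a) × f(c) < 0, new interval: [-2.970000, -2.157500]

After 2 iteration(s), the approximation is c_2 = -2.157500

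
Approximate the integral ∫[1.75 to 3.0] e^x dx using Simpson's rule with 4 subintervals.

f(x) = e^x
a = 1.75, b = 3.0, n = 4
h = (b - a)/n = 0.312500

Simpson's rule: (h/3)[f(x₀) + 4f(x₁) + 2f(x₂) + ... + f(xₙ)]

x_0 = 1.7500, f(x_0) = 5.754603, coefficient = 1
x_1 = 2.0625, f(x_1) = 7.865609, coefficient = 4
x_2 = 2.3750, f(x_2) = 10.751013, coefficient = 2
x_3 = 2.6875, f(x_3) = 14.694893, coefficient = 4
x_4 = 3.0000, f(x_4) = 20.085537, coefficient = 1

I ≈ (0.312500/3) × 137.584174 = 14.331685
Exact value: 14.330934
Error: 0.000751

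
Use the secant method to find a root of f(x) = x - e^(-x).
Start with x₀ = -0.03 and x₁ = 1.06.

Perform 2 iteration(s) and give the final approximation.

f(x) = x - e^(-x)
x₀ = -0.03, x₁ = 1.06

Secant formula: x_{n+1} = x_n - f(x_n)(x_n - x_{n-1})/(f(x_n) - f(x_{n-1}))

Iteration 1:
  f(-0.030000) = -1.060455
  f(1.060000) = 0.713544
  x_2 = 1.060000 - 0.713544×(1.060000 - (-0.030000))/(0.713544 - (-1.060455))
       = 0.621576
Iteration 2:
  f(1.060000) = 0.713544
  f(0.621576) = 0.084479
  x_3 = 0.621576 - 0.084479×(0.621576 - 1.060000)/(0.084479 - 0.713544)
       = 0.562699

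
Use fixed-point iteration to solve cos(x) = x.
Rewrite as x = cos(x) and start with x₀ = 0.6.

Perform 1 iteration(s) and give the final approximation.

Equation: cos(x) = x
Fixed-point form: x = cos(x)
x₀ = 0.6

x_1 = g(0.600000) = 0.825336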